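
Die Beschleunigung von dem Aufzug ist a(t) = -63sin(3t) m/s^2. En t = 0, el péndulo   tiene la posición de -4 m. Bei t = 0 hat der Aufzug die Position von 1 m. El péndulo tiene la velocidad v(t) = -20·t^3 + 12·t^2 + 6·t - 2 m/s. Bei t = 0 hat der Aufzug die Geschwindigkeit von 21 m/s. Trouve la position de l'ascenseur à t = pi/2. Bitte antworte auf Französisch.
Pour résoudre ceci, nous devons prendre 2 intégrales de notre équation de l'accélération a(t) = -63·sin(3·t). L'intégrale de l'accélération, avec v(0) = 21, donne la vitesse: v(t) = 21·cos(3·t). En intégrant la vitesse et en utilisant la condition initiale x(0) = 1, nous obtenons x(t) = 7·sin(3·t) + 1. En utilisant x(t) = 7·sin(3·t) + 1 et en substituant t = pi/2, nous trouvons x = -6.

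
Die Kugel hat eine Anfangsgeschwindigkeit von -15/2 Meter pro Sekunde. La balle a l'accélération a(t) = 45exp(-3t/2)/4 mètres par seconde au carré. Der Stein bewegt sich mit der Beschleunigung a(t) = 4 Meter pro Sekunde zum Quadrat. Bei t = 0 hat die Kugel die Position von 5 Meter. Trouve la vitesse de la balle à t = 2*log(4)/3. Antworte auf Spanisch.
Debemos encontrar la integral de nuestra ecuación de la aceleración a(t) = 45·exp(-3·t/2)/4 1 vez. La integral de la aceleración es la velocidad. Usando v(0) = -15/2, obtenemos v(t) = -15·exp(-3·t/2)/2. De la ecuación de la velocidad v(t) = -15·exp(-3·t/2)/2, sustituimos t = 2*log(4)/3 para obtener v = -15/8.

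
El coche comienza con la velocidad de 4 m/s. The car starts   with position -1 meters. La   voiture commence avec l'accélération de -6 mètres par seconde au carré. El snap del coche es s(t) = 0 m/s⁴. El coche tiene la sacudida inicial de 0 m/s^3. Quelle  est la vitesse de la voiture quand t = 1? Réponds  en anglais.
Starting from snap s(t) = 0, we take 3 integrals. Taking ∫s(t)dt and applying j(0) = 0, we find j(t) = 0. The integral of jerk, with a(0) = -6, gives acceleration: a(t) = -6. The antiderivative of acceleration is velocity. Using v(0) = 4, we get v(t) = 4 - 6·t. From the given velocity equation v(t) = 4 - 6·t, we substitute t = 1 to get v = -2.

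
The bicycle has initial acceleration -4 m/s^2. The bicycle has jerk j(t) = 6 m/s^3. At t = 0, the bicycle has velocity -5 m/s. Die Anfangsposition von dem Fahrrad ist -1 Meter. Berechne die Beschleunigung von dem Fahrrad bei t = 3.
Wir müssen die Stammfunktion unserer Gleichung für den Ruck j(t) = 6 1-mal finden. Die Stammfunktion von dem Ruck, mit a(0) = -4, ergibt die Beschleunigung: a(t) = 6·t - 4. Mit a(t) = 6·t - 4 und Einsetzen von t = 3, finden wir a = 14.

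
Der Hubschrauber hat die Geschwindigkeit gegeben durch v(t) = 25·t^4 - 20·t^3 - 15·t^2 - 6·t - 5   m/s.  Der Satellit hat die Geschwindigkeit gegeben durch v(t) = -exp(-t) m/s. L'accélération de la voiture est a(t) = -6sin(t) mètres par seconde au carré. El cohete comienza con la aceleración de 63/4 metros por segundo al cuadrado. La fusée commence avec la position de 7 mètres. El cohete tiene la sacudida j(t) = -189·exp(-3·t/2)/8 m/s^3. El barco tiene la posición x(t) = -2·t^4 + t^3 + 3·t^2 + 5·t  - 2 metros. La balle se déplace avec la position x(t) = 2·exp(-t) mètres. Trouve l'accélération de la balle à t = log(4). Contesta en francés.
Pour résoudre ceci, nous devons prendre 2 dérivées de notre équation de la position x(t) = 2·exp(-t). En dérivant la position, nous obtenons la vitesse: v(t) = -2·exp(-t). La dérivée de la vitesse donne l'accélération: a(t) = 2·exp(-t). En utilisant a(t) = 2·exp(-t) et en substituant t = log(4), nous trouvons a = 1/2.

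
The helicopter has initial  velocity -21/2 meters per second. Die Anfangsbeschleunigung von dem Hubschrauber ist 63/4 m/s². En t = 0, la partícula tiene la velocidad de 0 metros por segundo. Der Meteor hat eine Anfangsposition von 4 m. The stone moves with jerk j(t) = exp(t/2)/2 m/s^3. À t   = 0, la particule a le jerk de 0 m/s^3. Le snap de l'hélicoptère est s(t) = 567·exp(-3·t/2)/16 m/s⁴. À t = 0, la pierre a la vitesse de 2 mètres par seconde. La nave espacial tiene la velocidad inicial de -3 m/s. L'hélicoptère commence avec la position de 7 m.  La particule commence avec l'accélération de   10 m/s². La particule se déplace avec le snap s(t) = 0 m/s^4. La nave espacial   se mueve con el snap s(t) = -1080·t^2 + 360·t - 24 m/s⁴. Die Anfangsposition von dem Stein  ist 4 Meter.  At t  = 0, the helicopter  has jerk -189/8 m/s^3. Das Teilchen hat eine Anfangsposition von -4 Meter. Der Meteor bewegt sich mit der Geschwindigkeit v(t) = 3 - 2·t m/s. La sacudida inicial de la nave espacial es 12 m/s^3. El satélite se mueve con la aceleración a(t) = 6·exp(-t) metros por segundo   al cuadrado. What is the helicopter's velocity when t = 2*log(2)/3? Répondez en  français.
Nous devons intégrer notre équation du snap s(t) = 567·exp(-3·t/2)/16 3 fois. La primitive du snap, avec j(0) = -189/8, donne le jerk: j(t) = -189·exp(-3·t/2)/8. La primitive du jerk, avec a(0) = 63/4, donne l'accélération: a(t) = 63·exp(-3·t/2)/4. En prenant ∫a(t)dt et en appliquant v(0) = -21/2, nous trouvons v(t) = -21·exp(-3·t/2)/2. En utilisant v(t) = -21·exp(-3·t/2)/2 et en substituant t = 2*log(2)/3, nous trouvons v = -21/4.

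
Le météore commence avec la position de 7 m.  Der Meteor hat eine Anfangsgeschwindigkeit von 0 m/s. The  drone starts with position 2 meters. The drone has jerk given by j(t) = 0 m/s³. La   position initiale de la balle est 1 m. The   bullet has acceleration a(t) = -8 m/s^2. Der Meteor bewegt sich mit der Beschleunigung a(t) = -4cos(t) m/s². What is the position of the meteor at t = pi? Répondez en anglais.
Starting from acceleration a(t) = -4·cos(t), we take 2 integrals. The integral of acceleration is velocity. Using v(0) = 0, we get v(t) = -4·sin(t). Taking ∫v(t)dt and applying x(0) = 7, we find x(t) = 4·cos(t) + 3. We have position x(t) = 4·cos(t) + 3. Substituting t = pi: x(pi) = -1.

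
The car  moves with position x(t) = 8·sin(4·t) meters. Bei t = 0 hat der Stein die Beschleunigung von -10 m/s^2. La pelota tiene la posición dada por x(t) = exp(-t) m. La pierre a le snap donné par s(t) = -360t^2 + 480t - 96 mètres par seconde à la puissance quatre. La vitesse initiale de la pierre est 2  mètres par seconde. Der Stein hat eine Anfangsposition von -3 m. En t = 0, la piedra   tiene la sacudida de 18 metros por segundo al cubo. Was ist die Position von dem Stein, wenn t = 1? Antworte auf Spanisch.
Necesitamos integrar nuestra ecuación del snap s(t) = -360·t^2 + 480·t - 96 4 veces. Tomando ∫s(t)dt y aplicando j(0) = 18, encontramos j(t) = -120·t^3 + 240·t^2 - 96·t + 18. La antiderivada de la sacudida, con a(0) = -10, da la aceleración: a(t) = -30·t^4 + 80·t^3 - 48·t^2 + 18·t - 10. La integral de la aceleración es la velocidad. Usando v(0) = 2, obtenemos v(t) = -6·t^5 + 20·t^4 - 16·t^3 + 9·t^2 - 10·t + 2. Integrando la velocidad y usando la condición inicial x(0) = -3, obtenemos x(t) = -t^6 + 4·t^5 - 4·t^4 + 3·t^3 - 5·t^2 + 2·t - 3. De la ecuación de la posición x(t) = -t^6 + 4·t^5 - 4·t^4 + 3·t^3 - 5·t^2 + 2·t - 3, sustituimos t = 1 para obtener x = -4.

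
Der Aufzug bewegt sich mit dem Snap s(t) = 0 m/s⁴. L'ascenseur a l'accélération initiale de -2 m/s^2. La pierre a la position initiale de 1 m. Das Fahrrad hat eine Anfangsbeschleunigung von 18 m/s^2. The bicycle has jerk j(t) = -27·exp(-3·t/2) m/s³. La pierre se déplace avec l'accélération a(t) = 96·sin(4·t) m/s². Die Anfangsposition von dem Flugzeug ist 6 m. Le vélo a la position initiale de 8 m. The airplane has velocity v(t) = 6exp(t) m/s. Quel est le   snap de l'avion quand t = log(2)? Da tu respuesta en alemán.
Wir müssen unsere Gleichung für die Geschwindigkeit v(t) = 6·exp(t) 3-mal ableiten. Die Ableitung von der Geschwindigkeit ergibt die Beschleunigung: a(t) = 6·exp(t). Durch Ableiten von der Beschleunigung erhalten wir den Ruck: j(t) = 6·exp(t). Durch Ableiten von dem Ruck erhalten wir den Snap: s(t) = 6·exp(t). Aus der Gleichung für den Snap s(t) = 6·exp(t), setzen wir t = log(2) ein und erhalten s = 12.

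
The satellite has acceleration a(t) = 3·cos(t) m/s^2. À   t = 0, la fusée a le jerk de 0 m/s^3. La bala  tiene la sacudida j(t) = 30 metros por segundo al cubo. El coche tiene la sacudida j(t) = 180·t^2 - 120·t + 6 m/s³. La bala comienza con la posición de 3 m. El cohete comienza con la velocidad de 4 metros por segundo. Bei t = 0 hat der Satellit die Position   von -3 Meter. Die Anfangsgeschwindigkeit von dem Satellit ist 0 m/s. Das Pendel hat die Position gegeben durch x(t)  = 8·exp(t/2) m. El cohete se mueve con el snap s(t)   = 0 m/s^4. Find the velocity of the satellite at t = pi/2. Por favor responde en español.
Necesitamos integrar nuestra ecuación de la aceleración a(t) = 3·cos(t) 1 vez. La antiderivada de la aceleración, con v(0) = 0, da la velocidad: v(t) = 3·sin(t). Usando v(t) = 3·sin(t) y sustituyendo t = pi/2, encontramos v = 3.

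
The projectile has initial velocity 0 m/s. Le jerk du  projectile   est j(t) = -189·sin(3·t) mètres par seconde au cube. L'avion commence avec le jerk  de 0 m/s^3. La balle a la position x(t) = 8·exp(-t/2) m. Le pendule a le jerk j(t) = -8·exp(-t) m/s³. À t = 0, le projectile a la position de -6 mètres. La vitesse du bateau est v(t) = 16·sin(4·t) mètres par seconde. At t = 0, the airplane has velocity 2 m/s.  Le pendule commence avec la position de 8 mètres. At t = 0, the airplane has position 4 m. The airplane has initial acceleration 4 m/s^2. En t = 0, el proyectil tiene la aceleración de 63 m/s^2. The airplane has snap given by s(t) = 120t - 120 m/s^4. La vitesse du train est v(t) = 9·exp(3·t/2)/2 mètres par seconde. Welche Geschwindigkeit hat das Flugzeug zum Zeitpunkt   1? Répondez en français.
Pour résoudre ceci, nous devons prendre 3 primitives de notre équation du snap s(t) = 120·t - 120. La primitive du snap, avec j(0) = 0, donne le jerk: j(t) = 60·t·(t - 2). En intégrant le jerk et en utilisant la condition initiale a(0) = 4, nous obtenons a(t) = 20·t^3 - 60·t^2 + 4. L'intégrale de l'accélération, avec v(0) = 2, donne la vitesse: v(t) = 5·t^4 - 20·t^3 + 4·t + 2. Nous avons la vitesse v(t) = 5·t^4 - 20·t^3 + 4·t + 2. En substituant t = 1: v(1) = -9.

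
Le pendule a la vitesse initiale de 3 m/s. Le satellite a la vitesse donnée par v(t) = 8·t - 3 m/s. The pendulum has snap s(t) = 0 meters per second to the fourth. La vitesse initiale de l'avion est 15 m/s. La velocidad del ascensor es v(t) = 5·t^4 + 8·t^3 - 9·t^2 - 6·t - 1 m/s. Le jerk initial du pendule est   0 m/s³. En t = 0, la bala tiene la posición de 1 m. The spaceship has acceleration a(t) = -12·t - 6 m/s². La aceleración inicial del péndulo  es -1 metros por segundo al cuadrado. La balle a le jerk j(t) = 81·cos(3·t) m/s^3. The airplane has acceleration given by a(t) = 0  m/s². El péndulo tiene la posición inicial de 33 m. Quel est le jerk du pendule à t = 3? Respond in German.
Ausgehend von dem Snap s(t) = 0, nehmen wir 1 Integral. Das Integral von dem Snap ist der Ruck. Mit j(0) = 0 erhalten wir j(t) = 0. Wir haben den Ruck j(t) = 0. Durch Einsetzen von t = 3: j(3) = 0.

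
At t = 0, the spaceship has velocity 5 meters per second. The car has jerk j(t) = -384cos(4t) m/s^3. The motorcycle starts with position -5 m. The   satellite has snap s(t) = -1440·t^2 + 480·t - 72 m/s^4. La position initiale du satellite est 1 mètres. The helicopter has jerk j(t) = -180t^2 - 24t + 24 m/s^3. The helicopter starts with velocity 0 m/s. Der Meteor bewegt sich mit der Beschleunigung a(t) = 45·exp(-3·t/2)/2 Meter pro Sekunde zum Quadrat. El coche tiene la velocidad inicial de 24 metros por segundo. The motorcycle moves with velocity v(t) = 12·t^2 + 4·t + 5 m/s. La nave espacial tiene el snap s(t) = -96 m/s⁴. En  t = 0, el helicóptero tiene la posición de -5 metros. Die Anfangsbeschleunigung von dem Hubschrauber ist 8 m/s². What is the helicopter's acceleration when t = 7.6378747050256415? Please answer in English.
We must find the integral of our jerk equation j(t) = -180·t^2 - 24·t + 24 1 time. Integrating jerk and using the initial condition a(0) = 8, we get a(t) = -60·t^3 - 12·t^2 + 24·t + 8. Using a(t) = -60·t^3 - 12·t^2 + 24·t + 8 and substituting t = 7.6378747050256415, we find a = -27243.0379470747.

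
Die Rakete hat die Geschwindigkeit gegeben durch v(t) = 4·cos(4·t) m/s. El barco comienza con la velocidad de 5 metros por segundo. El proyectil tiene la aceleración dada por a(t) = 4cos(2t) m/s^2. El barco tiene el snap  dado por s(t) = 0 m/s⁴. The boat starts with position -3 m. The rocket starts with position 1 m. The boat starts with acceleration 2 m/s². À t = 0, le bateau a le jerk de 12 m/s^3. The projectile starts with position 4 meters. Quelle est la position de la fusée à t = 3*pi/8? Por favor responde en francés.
En partant de la vitesse v(t) = 4·cos(4·t), nous prenons 1 primitive. En intégrant la vitesse et en utilisant la condition initiale x(0) = 1, nous obtenons x(t) = sin(4·t) + 1. En utilisant x(t) = sin(4·t) + 1 et en substituant t = 3*pi/8, nous trouvons x = 0.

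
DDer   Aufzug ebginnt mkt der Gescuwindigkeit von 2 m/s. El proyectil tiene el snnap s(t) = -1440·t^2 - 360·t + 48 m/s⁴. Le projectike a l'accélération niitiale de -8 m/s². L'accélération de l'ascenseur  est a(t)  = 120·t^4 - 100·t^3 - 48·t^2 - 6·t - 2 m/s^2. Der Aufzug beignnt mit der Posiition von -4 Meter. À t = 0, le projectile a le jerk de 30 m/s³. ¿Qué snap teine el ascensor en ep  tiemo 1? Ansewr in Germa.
Ausgehend von der Beschleunigung a(t) = 120·t^4 - 100·t^3 - 48·t^2 - 6·t - 2, nehmen wir 2 Ableitungen. Mit d/dt von a(t) finden wir j(t) = 480·t^3 - 300·t^2 - 96·t - 6. Die Ableitung von dem Ruck ergibt den Snap: s(t) = 1440·t^2 - 600·t - 96. Mit s(t) = 1440·t^2 - 600·t - 96 und Einsetzen von t = 1, finden wir s = 744.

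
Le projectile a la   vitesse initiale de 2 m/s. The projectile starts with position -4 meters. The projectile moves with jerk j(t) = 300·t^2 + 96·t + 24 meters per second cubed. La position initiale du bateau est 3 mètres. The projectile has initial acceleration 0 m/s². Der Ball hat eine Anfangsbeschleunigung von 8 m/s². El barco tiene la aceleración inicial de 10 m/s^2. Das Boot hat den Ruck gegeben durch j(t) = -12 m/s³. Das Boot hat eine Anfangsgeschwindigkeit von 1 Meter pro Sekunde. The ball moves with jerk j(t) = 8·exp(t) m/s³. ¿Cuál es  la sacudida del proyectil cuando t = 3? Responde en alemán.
Mit j(t) = 300·t^2 + 96·t + 24 und Einsetzen von t = 3, finden wir j = 3012.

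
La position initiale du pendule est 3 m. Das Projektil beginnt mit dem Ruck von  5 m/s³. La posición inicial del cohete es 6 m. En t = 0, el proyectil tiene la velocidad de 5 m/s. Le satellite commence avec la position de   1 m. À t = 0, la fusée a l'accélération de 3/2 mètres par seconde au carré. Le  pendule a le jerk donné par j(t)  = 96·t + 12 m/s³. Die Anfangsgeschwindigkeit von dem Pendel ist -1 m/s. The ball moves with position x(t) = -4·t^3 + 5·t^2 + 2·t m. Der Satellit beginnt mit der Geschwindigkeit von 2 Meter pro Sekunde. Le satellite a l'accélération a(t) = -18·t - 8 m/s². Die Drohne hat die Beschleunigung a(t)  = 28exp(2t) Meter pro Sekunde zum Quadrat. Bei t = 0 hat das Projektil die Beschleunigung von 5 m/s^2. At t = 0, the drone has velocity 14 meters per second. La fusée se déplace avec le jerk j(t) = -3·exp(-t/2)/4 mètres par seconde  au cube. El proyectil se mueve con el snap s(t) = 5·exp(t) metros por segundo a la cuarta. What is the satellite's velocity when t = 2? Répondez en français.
Pour résoudre ceci, nous devons prendre 1 intégrale de notre équation de l'accélération a(t) = -18·t - 8. La primitive de l'accélération est la vitesse. En utilisant v(0) = 2, nous obtenons v(t) = -9·t^2 - 8·t + 2. Nous avons la vitesse v(t) = -9·t^2 - 8·t + 2. En substituant t = 2: v(2) = -50.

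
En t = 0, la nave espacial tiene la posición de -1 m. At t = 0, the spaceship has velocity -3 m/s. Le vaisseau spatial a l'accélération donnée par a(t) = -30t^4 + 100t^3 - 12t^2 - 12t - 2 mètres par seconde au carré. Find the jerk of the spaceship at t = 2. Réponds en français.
En partant de l'accélération a(t) = -30·t^4 + 100·t^3 - 12·t^2 - 12·t - 2, nous prenons 1 dérivée. En prenant d/dt de a(t), nous trouvons j(t) = -120·t^3 + 300·t^2 - 24·t - 12. Nous avons le jerk j(t) = -120·t^3 + 300·t^2 - 24·t - 12. En substituant t = 2: j(2) = 180.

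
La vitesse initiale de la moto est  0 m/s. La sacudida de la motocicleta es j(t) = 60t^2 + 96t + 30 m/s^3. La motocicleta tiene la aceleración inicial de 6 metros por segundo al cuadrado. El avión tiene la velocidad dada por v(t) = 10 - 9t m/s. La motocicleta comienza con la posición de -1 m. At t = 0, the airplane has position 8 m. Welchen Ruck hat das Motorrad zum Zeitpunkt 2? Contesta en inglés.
Using j(t) = 60·t^2 + 96·t + 30 and substituting t = 2, we find j = 462.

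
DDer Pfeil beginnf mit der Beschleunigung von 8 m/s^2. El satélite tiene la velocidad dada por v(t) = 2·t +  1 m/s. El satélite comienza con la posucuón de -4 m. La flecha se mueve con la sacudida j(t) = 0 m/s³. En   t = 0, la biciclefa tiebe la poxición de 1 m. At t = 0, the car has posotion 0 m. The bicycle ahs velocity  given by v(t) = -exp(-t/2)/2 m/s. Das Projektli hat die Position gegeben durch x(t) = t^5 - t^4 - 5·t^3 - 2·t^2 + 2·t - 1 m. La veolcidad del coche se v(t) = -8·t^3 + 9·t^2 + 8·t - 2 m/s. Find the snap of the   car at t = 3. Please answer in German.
Wir müssen unsere Gleichung für die Geschwindigkeit v(t) = -8·t^3 + 9·t^2 + 8·t - 2 3-mal ableiten. Die Ableitung von der Geschwindigkeit ergibt die Beschleunigung: a(t) = -24·t^2 + 18·t + 8. Durch Ableiten von der Beschleunigung erhalten wir den Ruck: j(t) = 18 - 48·t. Durch Ableiten von dem Ruck erhalten wir den Snap: s(t) = -48. Aus der Gleichung für den Snap s(t) = -48, setzen wir t = 3 ein und erhalten s = -48.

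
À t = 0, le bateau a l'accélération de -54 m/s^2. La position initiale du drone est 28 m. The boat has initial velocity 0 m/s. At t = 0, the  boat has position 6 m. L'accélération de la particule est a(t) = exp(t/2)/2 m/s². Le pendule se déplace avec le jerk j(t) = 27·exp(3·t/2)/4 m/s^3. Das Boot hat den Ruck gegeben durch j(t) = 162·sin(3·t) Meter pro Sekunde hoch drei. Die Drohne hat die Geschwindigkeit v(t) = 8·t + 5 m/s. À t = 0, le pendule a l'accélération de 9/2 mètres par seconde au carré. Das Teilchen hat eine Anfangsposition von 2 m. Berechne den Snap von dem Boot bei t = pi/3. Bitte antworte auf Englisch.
To solve this, we need to take 1 derivative of our jerk equation j(t) = 162·sin(3·t). Differentiating jerk, we get snap: s(t) = 486·cos(3·t). We have snap s(t) = 486·cos(3·t). Substituting t = pi/3: s(pi/3) = -486.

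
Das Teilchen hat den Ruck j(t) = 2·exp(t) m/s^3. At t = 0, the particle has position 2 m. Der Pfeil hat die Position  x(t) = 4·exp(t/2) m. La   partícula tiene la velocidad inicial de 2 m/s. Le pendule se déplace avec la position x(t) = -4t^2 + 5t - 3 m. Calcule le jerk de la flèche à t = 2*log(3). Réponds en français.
Nous devons dériver notre équation de la position x(t) = 4·exp(t/2) 3 fois. En dérivant la position, nous obtenons la vitesse: v(t) = 2·exp(t/2). En dérivant la vitesse, nous obtenons l'accélération: a(t) = exp(t/2). En dérivant l'accélération, nous obtenons le jerk: j(t) = exp(t/2)/2. En utilisant j(t) = exp(t/2)/2 et en substituant t = 2*log(3), nous trouvons j = 3/2.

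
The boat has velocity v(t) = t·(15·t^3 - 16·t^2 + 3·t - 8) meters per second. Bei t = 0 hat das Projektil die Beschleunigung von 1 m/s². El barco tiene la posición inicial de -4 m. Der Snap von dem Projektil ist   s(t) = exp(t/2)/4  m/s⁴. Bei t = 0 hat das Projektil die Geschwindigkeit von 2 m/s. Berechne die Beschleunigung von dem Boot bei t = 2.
Um dies zu lösen, müssen wir 1 Ableitung unserer Gleichung für die Geschwindigkeit v(t) = t·(15·t^3 - 16·t^2 + 3·t - 8) nehmen. Die Ableitung von der Geschwindigkeit ergibt die Beschleunigung: a(t) = 15·t^3 - 16·t^2 + t·(45·t^2 - 32·t + 3) + 3·t - 8. Aus der Gleichung für die Beschleunigung a(t) = 15·t^3 - 16·t^2 + t·(45·t^2 - 32·t + 3) + 3·t - 8, setzen wir t = 2 ein und erhalten a = 292.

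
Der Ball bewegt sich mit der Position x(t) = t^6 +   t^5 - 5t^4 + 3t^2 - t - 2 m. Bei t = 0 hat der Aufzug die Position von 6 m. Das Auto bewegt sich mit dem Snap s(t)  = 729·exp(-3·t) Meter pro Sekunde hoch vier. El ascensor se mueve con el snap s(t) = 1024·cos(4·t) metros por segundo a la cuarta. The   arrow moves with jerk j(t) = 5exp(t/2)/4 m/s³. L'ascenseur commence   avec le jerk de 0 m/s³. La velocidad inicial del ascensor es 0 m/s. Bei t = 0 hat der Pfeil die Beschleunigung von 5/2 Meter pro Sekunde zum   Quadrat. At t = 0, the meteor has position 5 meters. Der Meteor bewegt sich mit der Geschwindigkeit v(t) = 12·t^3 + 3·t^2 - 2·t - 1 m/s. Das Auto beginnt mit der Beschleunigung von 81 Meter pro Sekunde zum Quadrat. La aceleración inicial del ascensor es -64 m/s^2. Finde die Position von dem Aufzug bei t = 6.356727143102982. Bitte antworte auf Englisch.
We need to integrate our snap equation s(t) = 1024·cos(4·t) 4 times. Taking ∫s(t)dt and applying j(0) = 0, we find j(t) = 256·sin(4·t). The integral of jerk is acceleration. Using a(0) = -64, we get a(t) = -64·cos(4·t). The integral of acceleration is velocity. Using v(0) = 0, we get v(t) = -16·sin(4·t). The antiderivative of velocity, with x(0) = 6, gives position: x(t) = 4·cos(4·t) + 2. From the given position equation x(t) = 4·cos(4·t) + 2, we substitute t = 6.356727143102982 to get x = 5.82817558791769.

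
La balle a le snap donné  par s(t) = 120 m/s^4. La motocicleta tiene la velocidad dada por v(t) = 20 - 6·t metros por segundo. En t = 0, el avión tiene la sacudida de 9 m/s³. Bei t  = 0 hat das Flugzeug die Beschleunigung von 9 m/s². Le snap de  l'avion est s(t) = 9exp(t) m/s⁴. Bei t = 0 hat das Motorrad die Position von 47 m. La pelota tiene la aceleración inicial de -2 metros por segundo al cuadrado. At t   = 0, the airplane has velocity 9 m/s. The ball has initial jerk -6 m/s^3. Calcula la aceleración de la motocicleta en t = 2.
Para resolver esto, necesitamos tomar 1 derivada de nuestra ecuación de la velocidad v(t) = 20 - 6·t. Derivando la velocidad, obtenemos la aceleración: a(t) = -6. Tenemos la aceleración a(t) = -6. Sustituyendo t = 2: a(2) = -6.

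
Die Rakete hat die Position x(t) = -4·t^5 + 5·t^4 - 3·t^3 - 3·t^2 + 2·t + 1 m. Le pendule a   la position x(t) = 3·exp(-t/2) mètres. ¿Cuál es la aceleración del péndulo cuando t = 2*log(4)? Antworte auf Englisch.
We must differentiate our position equation x(t) = 3·exp(-t/2) 2 times. The derivative of position gives velocity: v(t) = -3·exp(-t/2)/2. Differentiating velocity, we get acceleration: a(t) = 3·exp(-t/2)/4. We have acceleration a(t) = 3·exp(-t/2)/4. Substituting t = 2*log(4): a(2*log(4)) = 3/16.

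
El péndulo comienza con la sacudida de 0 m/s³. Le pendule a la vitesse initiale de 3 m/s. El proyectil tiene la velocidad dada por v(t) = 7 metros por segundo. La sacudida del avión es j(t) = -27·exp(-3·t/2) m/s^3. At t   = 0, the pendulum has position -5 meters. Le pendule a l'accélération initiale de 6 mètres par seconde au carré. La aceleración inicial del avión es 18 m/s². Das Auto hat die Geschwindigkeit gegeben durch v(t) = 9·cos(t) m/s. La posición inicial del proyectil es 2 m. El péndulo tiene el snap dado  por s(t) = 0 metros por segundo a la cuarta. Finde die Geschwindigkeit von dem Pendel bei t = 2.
Um dies zu lösen, müssen wir 3 Integrale unserer Gleichung für den Snap s(t) = 0 finden. Mit ∫s(t)dt und Anwendung von j(0) = 0, finden wir j(t) = 0. Durch Integration von dem Ruck und Verwendung der Anfangsbedingung a(0) = 6, erhalten wir a(t) = 6. Durch Integration von der Beschleunigung und Verwendung der Anfangsbedingung v(0) = 3, erhalten wir v(t) = 6·t + 3. Mit v(t) = 6·t + 3 und Einsetzen von t = 2, finden wir v = 15.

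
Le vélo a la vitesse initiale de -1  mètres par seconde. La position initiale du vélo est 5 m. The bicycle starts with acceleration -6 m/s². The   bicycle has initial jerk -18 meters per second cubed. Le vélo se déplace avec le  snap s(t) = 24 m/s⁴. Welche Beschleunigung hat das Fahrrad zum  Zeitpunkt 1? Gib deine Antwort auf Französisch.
Nous devons trouver la primitive de notre équation du snap s(t) = 24 2 fois. L'intégrale du snap est le jerk. En utilisant j(0) = -18, nous obtenons j(t) = 24·t - 18. L'intégrale du jerk, avec a(0) = -6, donne l'accélération: a(t) = 12·t^2 - 18·t - 6. Nous avons l'accélération a(t) = 12·t^2 - 18·t - 6. En substituant t = 1: a(1) = -12.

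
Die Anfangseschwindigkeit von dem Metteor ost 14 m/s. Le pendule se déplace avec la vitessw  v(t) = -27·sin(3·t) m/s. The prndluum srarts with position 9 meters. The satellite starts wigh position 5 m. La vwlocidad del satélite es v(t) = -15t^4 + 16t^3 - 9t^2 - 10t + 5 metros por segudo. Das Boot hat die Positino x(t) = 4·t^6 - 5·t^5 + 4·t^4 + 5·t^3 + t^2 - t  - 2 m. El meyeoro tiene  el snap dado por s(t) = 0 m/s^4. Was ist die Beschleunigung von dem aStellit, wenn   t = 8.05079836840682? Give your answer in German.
Wir müssen unsere Gleichung für die Geschwindigkeit v(t) = -15·t^4 + 16·t^3 - 9·t^2 - 10·t + 5 1-mal ableiten. Die Ableitung von der Geschwindigkeit ergibt die Beschleunigung: a(t) = -60·t^3 + 48·t^2 - 18·t - 10. Mit a(t) = -60·t^3 + 48·t^2 - 18·t - 10 und Einsetzen von t = 8.05079836840682, finden wir a = -28352.6983129064.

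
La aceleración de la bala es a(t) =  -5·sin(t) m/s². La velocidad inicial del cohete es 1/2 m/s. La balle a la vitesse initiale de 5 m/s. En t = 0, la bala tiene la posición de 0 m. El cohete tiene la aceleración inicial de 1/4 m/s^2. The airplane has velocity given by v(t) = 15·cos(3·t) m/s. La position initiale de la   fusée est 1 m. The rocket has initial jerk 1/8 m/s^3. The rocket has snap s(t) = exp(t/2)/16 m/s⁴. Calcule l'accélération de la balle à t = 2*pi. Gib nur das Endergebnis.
La réponse est 0.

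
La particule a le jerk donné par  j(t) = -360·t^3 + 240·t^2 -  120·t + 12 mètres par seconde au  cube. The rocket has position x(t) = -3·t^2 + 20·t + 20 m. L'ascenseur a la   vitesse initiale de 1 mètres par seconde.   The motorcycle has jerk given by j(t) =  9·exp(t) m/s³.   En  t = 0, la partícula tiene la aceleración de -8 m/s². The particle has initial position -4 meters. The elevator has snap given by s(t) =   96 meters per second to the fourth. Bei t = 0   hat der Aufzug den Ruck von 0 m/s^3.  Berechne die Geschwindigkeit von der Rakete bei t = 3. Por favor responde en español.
Para resolver esto, necesitamos tomar 1 derivada de nuestra ecuación de la posición x(t) = -3·t^2 + 20·t + 20. Tomando d/dt de x(t), encontramos v(t) = 20 - 6·t. De la ecuación de la velocidad v(t) = 20 - 6·t, sustituimos t = 3 para obtener v = 2.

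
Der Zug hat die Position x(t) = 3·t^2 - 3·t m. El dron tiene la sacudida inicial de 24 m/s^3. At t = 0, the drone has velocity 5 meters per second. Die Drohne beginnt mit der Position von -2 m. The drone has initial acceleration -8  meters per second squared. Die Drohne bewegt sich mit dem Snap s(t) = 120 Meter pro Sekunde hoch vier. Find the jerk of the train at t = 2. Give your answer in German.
Ausgehend von der Position x(t) = 3·t^2 - 3·t, nehmen wir 3 Ableitungen. Durch Ableiten von der Position erhalten wir die Geschwindigkeit: v(t) = 6·t - 3. Die Ableitung von der Geschwindigkeit ergibt die Beschleunigung: a(t) = 6. Mit d/dt von a(t) finden wir j(t) = 0. Wir haben den Ruck j(t) = 0. Durch Einsetzen von t = 2: j(2) = 0.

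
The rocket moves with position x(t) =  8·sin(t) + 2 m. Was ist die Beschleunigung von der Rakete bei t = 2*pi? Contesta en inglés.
We must differentiate our position equation x(t) = 8·sin(t) + 2 2 times. Taking d/dt of x(t), we find v(t) = 8·cos(t). Taking d/dt of v(t), we find a(t) = -8·sin(t). Using a(t) = -8·sin(t) and substituting t = 2*pi, we find a = 0.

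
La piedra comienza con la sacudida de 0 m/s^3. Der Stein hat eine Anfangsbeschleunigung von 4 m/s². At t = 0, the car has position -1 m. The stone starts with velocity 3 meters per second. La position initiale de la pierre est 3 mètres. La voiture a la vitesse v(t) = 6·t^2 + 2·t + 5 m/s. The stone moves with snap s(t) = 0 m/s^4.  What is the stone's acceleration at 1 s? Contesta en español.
Necesitamos integrar nuestra ecuación del snap s(t) = 0 2 veces. La antiderivada del snap, con j(0) = 0, da la sacudida: j(t) = 0. Tomando ∫j(t)dt y aplicando a(0) = 4, encontramos a(t) = 4. Usando a(t) = 4 y sustituyendo t = 1, encontramos a = 4.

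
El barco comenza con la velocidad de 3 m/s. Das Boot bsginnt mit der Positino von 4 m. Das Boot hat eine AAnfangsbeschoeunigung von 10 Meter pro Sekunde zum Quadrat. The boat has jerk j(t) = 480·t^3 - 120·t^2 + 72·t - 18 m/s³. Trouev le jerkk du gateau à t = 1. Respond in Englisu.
Using j(t) = 480·t^3 - 120·t^2 + 72·t - 18 and substituting t = 1, we find j = 414.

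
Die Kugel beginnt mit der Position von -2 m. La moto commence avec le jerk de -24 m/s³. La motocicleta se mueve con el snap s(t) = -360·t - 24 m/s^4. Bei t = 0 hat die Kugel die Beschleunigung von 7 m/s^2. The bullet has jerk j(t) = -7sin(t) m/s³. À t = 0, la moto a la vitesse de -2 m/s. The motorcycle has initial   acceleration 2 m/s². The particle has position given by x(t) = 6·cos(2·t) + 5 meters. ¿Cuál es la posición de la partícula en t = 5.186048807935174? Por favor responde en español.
Usando x(t) = 6·cos(2·t) + 5 y sustituyendo t = 5.186048807935174, encontramos x = 1.49683261114628.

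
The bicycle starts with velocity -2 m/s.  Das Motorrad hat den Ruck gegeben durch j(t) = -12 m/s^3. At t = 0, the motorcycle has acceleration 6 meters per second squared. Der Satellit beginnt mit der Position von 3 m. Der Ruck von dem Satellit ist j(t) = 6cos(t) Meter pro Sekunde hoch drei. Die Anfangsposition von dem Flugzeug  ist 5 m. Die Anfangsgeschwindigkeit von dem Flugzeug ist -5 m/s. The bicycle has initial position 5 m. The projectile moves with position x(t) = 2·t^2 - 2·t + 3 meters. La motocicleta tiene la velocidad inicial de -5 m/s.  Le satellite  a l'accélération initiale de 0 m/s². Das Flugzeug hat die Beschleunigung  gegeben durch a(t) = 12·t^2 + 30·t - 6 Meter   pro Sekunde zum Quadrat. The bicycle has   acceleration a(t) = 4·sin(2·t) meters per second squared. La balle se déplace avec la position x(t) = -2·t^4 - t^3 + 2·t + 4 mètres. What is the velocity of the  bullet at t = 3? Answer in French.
Nous devons dériver notre équation de la position x(t) = -2·t^4 - t^3 + 2·t + 4 1 fois. En prenant d/dt de x(t), nous trouvons v(t) = -8·t^3 - 3·t^2 + 2. Nous avons la vitesse v(t) = -8·t^3 - 3·t^2 + 2. En substituant t = 3: v(3) = -241.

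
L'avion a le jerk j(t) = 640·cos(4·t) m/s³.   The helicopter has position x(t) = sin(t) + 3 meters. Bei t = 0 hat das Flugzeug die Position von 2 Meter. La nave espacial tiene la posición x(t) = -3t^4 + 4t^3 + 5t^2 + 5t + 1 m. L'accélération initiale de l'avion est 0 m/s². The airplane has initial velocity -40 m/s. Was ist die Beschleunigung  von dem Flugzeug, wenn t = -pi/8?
Ausgehend von dem Ruck j(t) = 640·cos(4·t), nehmen wir 1 Integral. Mit ∫j(t)dt und Anwendung von a(0) = 0, finden wir a(t) = 160·sin(4·t). Wir haben die Beschleunigung a(t) = 160·sin(4·t). Durch Einsetzen von t = -pi/8: a(-pi/8) = -160.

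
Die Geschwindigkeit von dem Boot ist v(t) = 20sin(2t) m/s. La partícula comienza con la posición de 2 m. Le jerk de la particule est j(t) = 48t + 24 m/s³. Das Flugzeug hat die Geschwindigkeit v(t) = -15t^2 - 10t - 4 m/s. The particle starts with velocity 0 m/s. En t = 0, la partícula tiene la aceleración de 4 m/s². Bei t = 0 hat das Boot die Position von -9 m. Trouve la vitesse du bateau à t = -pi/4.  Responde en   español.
Usando v(t) = 20·sin(2·t) y sustituyendo t = -pi/4, encontramos v = -20.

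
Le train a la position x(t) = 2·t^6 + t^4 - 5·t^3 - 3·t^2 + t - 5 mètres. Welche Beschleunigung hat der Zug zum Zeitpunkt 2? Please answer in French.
Nous devons dériver notre équation de la position x(t) = 2·t^6 + t^4 - 5·t^3 - 3·t^2 + t - 5 2 fois. En dérivant la position, nous obtenons la vitesse: v(t) = 12·t^5 + 4·t^3 - 15·t^2 - 6·t + 1. En dérivant la vitesse, nous obtenons l'accélération: a(t) = 60·t^4 + 12·t^2 - 30·t - 6. En utilisant a(t) = 60·t^4 + 12·t^2 - 30·t - 6 et en substituant t = 2, nous trouvons a = 942.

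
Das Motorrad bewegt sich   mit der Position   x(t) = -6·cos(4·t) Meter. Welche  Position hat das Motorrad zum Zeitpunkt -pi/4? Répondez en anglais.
Using x(t) = -6·cos(4·t) and substituting t = -pi/4, we find x = 6.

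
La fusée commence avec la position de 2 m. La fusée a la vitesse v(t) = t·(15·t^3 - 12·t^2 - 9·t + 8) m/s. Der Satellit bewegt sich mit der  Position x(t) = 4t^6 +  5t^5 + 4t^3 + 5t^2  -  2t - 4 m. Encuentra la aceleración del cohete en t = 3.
Debemos derivar nuestra ecuación de la velocidad v(t) = t·(15·t^3 - 12·t^2 - 9·t + 8) 1 vez. Derivando la velocidad, obtenemos la aceleración: a(t) = 15·t^3 - 12·t^2 + t·(45·t^2 - 24·t - 9) - 9·t + 8. De la ecuación de la aceleración a(t) = 15·t^3 - 12·t^2 + t·(45·t^2 - 24·t - 9) - 9·t + 8, sustituimos t = 3 para obtener a = 1250.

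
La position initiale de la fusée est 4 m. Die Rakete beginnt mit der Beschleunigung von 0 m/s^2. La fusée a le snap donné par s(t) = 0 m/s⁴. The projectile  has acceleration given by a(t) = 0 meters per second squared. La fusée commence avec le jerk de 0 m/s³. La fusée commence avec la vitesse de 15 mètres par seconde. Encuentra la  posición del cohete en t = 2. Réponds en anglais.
We must find the antiderivative of our snap equation s(t) = 0 4 times. Finding the integral of s(t) and using j(0) = 0: j(t) = 0. Finding the integral of j(t) and using a(0) = 0: a(t) = 0. The antiderivative of acceleration is velocity. Using v(0) = 15, we get v(t) = 15. The integral of velocity is position. Using x(0) = 4, we get x(t) = 15·t + 4. We have position x(t) = 15·t + 4. Substituting t = 2: x(2) = 34.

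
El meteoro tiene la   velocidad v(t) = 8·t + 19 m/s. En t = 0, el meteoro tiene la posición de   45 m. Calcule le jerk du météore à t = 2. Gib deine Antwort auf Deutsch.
Um dies zu lösen, müssen wir 2 Ableitungen unserer Gleichung für die Geschwindigkeit v(t) = 8·t + 19 nehmen. Durch Ableiten von der Geschwindigkeit erhalten wir die Beschleunigung: a(t) = 8. Die Ableitung von der Beschleunigung ergibt den Ruck: j(t) = 0. Wir haben den Ruck j(t) = 0. Durch Einsetzen von t = 2: j(2) = 0.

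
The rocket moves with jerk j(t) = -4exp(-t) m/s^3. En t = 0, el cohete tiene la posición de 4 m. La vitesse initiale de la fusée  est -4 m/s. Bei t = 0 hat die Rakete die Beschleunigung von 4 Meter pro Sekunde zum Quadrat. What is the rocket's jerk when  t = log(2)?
We have jerk j(t) = -4·exp(-t). Substituting t = log(2): j(log(2)) = -2.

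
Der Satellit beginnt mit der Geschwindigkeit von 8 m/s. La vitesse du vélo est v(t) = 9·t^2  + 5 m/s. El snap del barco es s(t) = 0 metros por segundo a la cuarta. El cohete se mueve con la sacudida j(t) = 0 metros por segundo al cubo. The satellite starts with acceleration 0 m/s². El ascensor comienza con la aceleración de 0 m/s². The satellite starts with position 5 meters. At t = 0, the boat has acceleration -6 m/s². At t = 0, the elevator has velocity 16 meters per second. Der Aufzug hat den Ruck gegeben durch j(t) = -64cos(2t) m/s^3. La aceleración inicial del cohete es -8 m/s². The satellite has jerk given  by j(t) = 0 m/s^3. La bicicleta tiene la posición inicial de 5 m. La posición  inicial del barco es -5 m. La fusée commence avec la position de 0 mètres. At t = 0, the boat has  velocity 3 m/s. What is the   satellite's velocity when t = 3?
Starting from jerk j(t) = 0, we take 2 antiderivatives. Integrating jerk and using the initial condition a(0) = 0, we get a(t) = 0. Finding the antiderivative of a(t) and using v(0) = 8: v(t) = 8. From the given velocity equation v(t) = 8, we substitute t = 3 to get v = 8.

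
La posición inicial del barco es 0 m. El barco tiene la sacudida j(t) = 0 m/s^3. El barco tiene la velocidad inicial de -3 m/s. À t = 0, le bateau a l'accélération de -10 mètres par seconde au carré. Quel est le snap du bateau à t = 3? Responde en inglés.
We must differentiate our jerk equation j(t) = 0 1 time. Differentiating jerk, we get snap: s(t) = 0. From the given snap equation s(t) = 0, we substitute t = 3 to get s = 0.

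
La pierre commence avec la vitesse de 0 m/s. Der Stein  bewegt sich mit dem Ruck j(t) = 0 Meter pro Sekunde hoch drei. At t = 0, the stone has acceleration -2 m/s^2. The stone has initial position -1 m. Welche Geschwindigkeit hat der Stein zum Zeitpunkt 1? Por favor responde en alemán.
Wir müssen das Integral unserer Gleichung für den Ruck j(t) = 0 2-mal finden. Durch Integration von dem Ruck und Verwendung der Anfangsbedingung a(0) = -2, erhalten wir a(t) = -2. Das Integral von der Beschleunigung, mit v(0) = 0, ergibt die Geschwindigkeit: v(t) = -2·t. Wir haben die Geschwindigkeit v(t) = -2·t. Durch Einsetzen von t = 1: v(1) = -2.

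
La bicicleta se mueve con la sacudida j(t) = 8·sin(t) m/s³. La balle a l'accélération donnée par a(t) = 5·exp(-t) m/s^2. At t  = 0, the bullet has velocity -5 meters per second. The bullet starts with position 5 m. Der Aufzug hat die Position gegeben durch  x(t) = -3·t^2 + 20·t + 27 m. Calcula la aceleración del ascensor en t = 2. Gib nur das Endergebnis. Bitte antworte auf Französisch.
a(2) = -6.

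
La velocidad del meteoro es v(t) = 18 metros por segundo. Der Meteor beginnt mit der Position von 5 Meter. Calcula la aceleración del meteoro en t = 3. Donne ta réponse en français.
Pour résoudre ceci, nous devons prendre 1 dérivée de notre équation de la vitesse v(t) = 18. La dérivée de la vitesse donne l'accélération: a(t) = 0. Nous avons l'accélération a(t) = 0. En substituant t = 3: a(3) = 0.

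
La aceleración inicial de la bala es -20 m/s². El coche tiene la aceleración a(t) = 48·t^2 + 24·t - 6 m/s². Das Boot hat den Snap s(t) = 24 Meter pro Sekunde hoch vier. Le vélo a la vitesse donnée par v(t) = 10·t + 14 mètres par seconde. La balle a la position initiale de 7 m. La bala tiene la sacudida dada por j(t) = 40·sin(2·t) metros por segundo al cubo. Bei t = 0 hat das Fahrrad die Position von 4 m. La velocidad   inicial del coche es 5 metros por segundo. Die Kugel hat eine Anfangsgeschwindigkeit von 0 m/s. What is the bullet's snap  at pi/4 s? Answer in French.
Pour résoudre ceci, nous devons prendre 1 dérivée de notre équation du jerk j(t) = 40·sin(2·t). En dérivant le jerk, nous obtenons le snap: s(t) = 80·cos(2·t). Nous avons le snap s(t) = 80·cos(2·t). En substituant t = pi/4: s(pi/4) = 0.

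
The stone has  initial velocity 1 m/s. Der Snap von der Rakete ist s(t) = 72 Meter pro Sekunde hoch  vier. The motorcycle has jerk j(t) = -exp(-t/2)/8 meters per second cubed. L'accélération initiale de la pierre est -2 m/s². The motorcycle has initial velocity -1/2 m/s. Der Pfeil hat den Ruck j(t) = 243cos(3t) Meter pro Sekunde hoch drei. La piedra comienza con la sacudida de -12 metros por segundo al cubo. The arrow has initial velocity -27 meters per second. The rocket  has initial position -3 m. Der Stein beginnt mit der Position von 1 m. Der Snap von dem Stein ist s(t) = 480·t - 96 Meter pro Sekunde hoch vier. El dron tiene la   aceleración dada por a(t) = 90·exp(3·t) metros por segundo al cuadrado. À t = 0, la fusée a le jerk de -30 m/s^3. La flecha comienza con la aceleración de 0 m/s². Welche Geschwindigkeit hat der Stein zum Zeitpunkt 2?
Um dies zu lösen, müssen wir 3 Integrale unserer Gleichung für den Snap s(t) = 480·t - 96 finden. Das Integral von dem Snap, mit j(0) = -12, ergibt den Ruck: j(t) = 240·t^2 - 96·t - 12. Das Integral von dem Ruck, mit a(0) = -2, ergibt die Beschleunigung: a(t) = 80·t^3 - 48·t^2 - 12·t - 2. Mit ∫a(t)dt und Anwendung von v(0) = 1, finden wir v(t) = 20·t^4 - 16·t^3 - 6·t^2 - 2·t + 1. Wir haben die Geschwindigkeit v(t) = 20·t^4 - 16·t^3 - 6·t^2 - 2·t + 1. Durch Einsetzen von t = 2: v(2) = 165.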